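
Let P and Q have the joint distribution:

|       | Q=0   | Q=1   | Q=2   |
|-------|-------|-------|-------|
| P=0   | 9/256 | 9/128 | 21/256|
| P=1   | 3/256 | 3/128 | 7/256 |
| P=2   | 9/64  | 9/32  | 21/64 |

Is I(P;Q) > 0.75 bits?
Marginal P(P) (row sums):
  P(P=0) = 9/256 + 9/128 + 21/256 = 3/16
  P(P=1) = 3/256 + 3/128 + 7/256 = 1/16
  P(P=2) = 9/64 + 9/32 + 21/64 = 3/4
Marginal P(Q) (column sums):
  P(Q=0) = 9/256 + 3/256 + 9/64 = 3/16
  P(Q=1) = 9/128 + 3/128 + 9/32 = 3/8
  P(Q=2) = 21/256 + 7/256 + 21/64 = 7/16

H(P) = -[(3/16)·log₂(3/16) + (1/16)·log₂(1/16) + (3/4)·log₂(3/4)]
  = 0.4528 + 0.2500 + 0.3113
  = 1.0141 bits
H(Q) = -[(3/16)·log₂(3/16) + (3/8)·log₂(3/8) + (7/16)·log₂(7/16)]
  = 0.4528 + 0.5306 + 0.5218
  = 1.5052 bits
H(P,Q) = -[(9/256)·log₂(9/256) + (9/128)·log₂(9/128) + (21/256)·log₂(21/256) + (3/256)·log₂(3/256) + (3/128)·log₂(3/128) + (7/256)·log₂(7/256) + (9/64)·log₂(9/64) + (9/32)·log₂(9/32) + (21/64)·log₂(21/64)]
  = 0.1698 + 0.2693 + 0.2959 + 0.0752 + 0.1269 + 0.1420 + 0.3980 + 0.5147 + 0.5275
  = 2.5193 bits

I(P;Q) = H(P) + H(Q) - H(P,Q)
  = 1.0141 + 1.5052 - 2.5193
  = 0.0000 bits

No. I(P;Q) = 0.0000 bits, which is ≤ 0.75 bits.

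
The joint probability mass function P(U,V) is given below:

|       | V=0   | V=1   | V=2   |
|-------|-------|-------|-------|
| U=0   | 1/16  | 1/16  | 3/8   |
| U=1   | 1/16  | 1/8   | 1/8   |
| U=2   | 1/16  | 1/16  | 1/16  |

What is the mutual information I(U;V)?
Marginal P(U) (row sums):
  P(U=0) = 1/16 + 1/16 + 3/8 = 1/2
  P(U=1) = 1/16 + 1/8 + 1/8 = 5/16
  P(U=2) = 1/16 + 1/16 + 1/16 = 3/16
Marginal P(V) (column sums):
  P(V=0) = 1/16 + 1/16 + 1/16 = 3/16
  P(V=1) = 1/16 + 1/8 + 1/16 = 1/4
  P(V=2) = 3/8 + 1/8 + 1/16 = 9/16

H(U) = -[(1/2)·log₂(1/2) + (5/16)·log₂(5/16) + (3/16)·log₂(3/16)]
  = 0.5000 + 0.5244 + 0.4528
  = 1.4772 bits
H(V) = -[(3/16)·log₂(3/16) + (1/4)·log₂(1/4) + (9/16)·log₂(9/16)]
  = 0.4528 + 0.5000 + 0.4669
  = 1.4197 bits
H(U,V) = -[(1/16)·log₂(1/16) + (1/16)·log₂(1/16) + (3/8)·log₂(3/8) + (1/16)·log₂(1/16) + (1/8)·log₂(1/8) + (1/8)·log₂(1/8) + (1/16)·log₂(1/16) + (1/16)·log₂(1/16) + (1/16)·log₂(1/16)]
  = 0.2500 + 0.2500 + 0.5306 + 0.2500 + 0.3750 + 0.3750 + 0.2500 + 0.2500 + 0.2500
  = 2.7806 bits

I(U;V) = H(U) + H(V) - H(U,V)
  = 1.4772 + 1.4197 - 2.7806
  = 0.1163 bits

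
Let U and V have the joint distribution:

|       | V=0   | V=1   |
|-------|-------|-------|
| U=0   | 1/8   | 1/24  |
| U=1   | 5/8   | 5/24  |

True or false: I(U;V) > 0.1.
Marginal P(U) (row sums):
  P(U=0) = 1/8 + 1/24 = 1/6
  P(U=1) = 5/8 + 5/24 = 5/6
Marginal P(V) (column sums):
  P(V=0) = 1/8 + 5/8 = 3/4
  P(V=1) = 1/24 + 5/24 = 1/4

H(U) = -[(1/6)·log₂(1/6) + (5/6)·log₂(5/6)]
  = 0.4308 + 0.2192
  = 0.6500 bits
H(V) = -[(3/4)·log₂(3/4) + (1/4)·log₂(1/4)]
  = 0.3113 + 0.5000
  = 0.8113 bits
H(U,V) = -[(1/8)·log₂(1/8) + (1/24)·log₂(1/24) + (5/8)·log₂(5/8) + (5/24)·log₂(5/24)]
  = 0.3750 + 0.1910 + 0.4238 + 0.4715
  = 1.4613 bits

I(U;V) = H(U) + H(V) - H(U,V)
  = 0.6500 + 0.8113 - 1.4613
  = 0.0000 bits

False. I(U;V) = 0.0000 bits, which is ≤ 0.1 bits.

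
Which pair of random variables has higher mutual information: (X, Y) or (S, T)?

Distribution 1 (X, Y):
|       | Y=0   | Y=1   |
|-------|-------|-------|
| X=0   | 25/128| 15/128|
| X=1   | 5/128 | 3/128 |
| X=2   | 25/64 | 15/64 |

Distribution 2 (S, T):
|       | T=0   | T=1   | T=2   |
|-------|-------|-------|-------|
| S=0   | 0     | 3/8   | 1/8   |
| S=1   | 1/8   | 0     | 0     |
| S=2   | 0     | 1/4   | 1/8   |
Distribution 1 (X, Y):
Marginal P(X) (row sums):
  P(X=0) = 25/128 + 15/128 = 5/16
  P(X=1) = 5/128 + 3/128 = 1/16
  P(X=2) = 25/64 + 15/64 = 5/8
Marginal P(Y) (column sums):
  P(Y=0) = 25/128 + 5/128 + 25/64 = 5/8
  P(Y=1) = 15/128 + 3/128 + 15/64 = 3/8

H(X) = -[(5/16)·log₂(5/16) + (1/16)·log₂(1/16) + (5/8)·log₂(5/8)]
  = 0.5244 + 0.2500 + 0.4238
  = 1.1982 bits
H(Y) = -[(5/8)·log₂(5/8) + (3/8)·log₂(3/8)]
  = 0.4238 + 0.5306
  = 0.9544 bits
H(X,Y) = -[(25/128)·log₂(25/128) + (15/128)·log₂(15/128) + (5/128)·log₂(5/128) + (3/128)·log₂(3/128) + (25/64)·log₂(25/64) + (15/64)·log₂(15/64)]
  = 0.4602 + 0.3625 + 0.1827 + 0.1269 + 0.5297 + 0.4906
  = 2.1526 bits

I(X;Y) = H(X) + H(Y) - H(X,Y)
  = 1.1982 + 0.9544 - 2.1526
  = 0.0000 bits

Distribution 2 (S, T):
Marginal P(S) (row sums):
  P(S=0) = 0 + 3/8 + 1/8 = 1/2
  P(S=1) = 1/8 + 0 + 0 = 1/8
  P(S=2) = 0 + 1/4 + 1/8 = 3/8
Marginal P(T) (column sums):
  P(T=0) = 0 + 1/8 + 0 = 1/8
  P(T=1) = 3/8 + 0 + 1/4 = 5/8
  P(T=2) = 1/8 + 0 + 1/8 = 1/4

H(S) = -[(1/2)·log₂(1/2) + (1/8)·log₂(1/8) + (3/8)·log₂(3/8)]
  = 0.5000 + 0.3750 + 0.5306
  = 1.4056 bits
H(T) = -[(1/8)·log₂(1/8) + (5/8)·log₂(5/8) + (1/4)·log₂(1/4)]
  = 0.3750 + 0.4238 + 0.5000
  = 1.2988 bits
H(S,T) = -[(3/8)·log₂(3/8) + (1/8)·log₂(1/8) + (1/8)·log₂(1/8) + (1/4)·log₂(1/4) + (1/8)·log₂(1/8)]
  = 0.5306 + 0.3750 + 0.3750 + 0.5000 + 0.3750
  = 2.1556 bits

I(S;T) = H(S) + H(T) - H(S,T)
  = 1.4056 + 1.2988 - 2.1556
  = 0.5488 bits

I(S;T) = 0.5488 bits > I(X;Y) = 0.0000 bits, so (S, T) has the higher mutual information (stronger dependence).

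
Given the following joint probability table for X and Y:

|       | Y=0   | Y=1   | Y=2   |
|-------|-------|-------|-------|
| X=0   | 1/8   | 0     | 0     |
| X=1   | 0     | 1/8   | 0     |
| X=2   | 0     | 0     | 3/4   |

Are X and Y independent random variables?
Marginal P(X) (row sums):
  P(X=0) = 1/8 + 0 + 0 = 1/8
  P(X=1) = 0 + 1/8 + 0 = 1/8
  P(X=2) = 0 + 0 + 3/4 = 3/4
Marginal P(Y) (column sums):
  P(Y=0) = 1/8 + 0 + 0 = 1/8
  P(Y=1) = 0 + 1/8 + 0 = 1/8
  P(Y=2) = 0 + 0 + 3/4 = 3/4

X and Y are independent iff P(X=i,Y=j) = P(X=i)·P(Y=j) for every cell.
  P(X=0)·P(Y=0) = 1/8 × 1/8 = 1/64, but P(X=0,Y=0) = 1/8 ✗

No, X and Y are not independent. Quantitatively, I(X;Y) > 0:

H(X) = -[(1/8)·log₂(1/8) + (1/8)·log₂(1/8) + (3/4)·log₂(3/4)]
  = 0.3750 + 0.3750 + 0.3113
  = 1.0613 bits
H(Y) = -[(1/8)·log₂(1/8) + (1/8)·log₂(1/8) + (3/4)·log₂(3/4)]
  = 0.3750 + 0.3750 + 0.3113
  = 1.0613 bits
H(X,Y) = -[(1/8)·log₂(1/8) + (1/8)·log₂(1/8) + (3/4)·log₂(3/4)]
  = 0.3750 + 0.3750 + 0.3113
  = 1.0613 bits
I(X;Y) = H(X) + H(Y) - H(X,Y) = 1.0613 + 1.0613 - 1.0613 = 1.0613 bits > 0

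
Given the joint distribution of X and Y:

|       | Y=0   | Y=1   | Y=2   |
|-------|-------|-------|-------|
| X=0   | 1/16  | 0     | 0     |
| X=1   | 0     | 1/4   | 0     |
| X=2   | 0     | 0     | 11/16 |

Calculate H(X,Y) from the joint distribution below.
H(X,Y) = -Σ P(X,Y) log₂ P(X,Y), summed over the non-zero cells:
H(X,Y) = -[(1/16)·log₂(1/16) + (1/4)·log₂(1/4) + (11/16)·log₂(11/16)]
  = 0.2500 + 0.5000 + 0.3716
  = 1.1216 bits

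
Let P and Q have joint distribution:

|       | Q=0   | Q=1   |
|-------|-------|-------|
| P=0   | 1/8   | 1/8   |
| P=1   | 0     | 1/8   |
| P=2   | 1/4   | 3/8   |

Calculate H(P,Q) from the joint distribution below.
H(P,Q) = -Σ P(P,Q) log₂ P(P,Q), summed over the non-zero cells:
H(P,Q) = -[(1/8)·log₂(1/8) + (1/8)·log₂(1/8) + (1/8)·log₂(1/8) + (1/4)·log₂(1/4) + (3/8)·log₂(3/8)]
  = 0.3750 + 0.3750 + 0.3750 + 0.5000 + 0.5306
  = 2.1556 bits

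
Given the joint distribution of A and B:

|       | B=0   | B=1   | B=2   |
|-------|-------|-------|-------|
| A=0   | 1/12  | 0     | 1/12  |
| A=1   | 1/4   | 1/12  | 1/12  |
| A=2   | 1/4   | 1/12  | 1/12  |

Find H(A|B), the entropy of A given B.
Marginal P(B) (column sums):
  P(B=0) = 1/12 + 1/4 + 1/4 = 7/12
  P(B=1) = 0 + 1/12 + 1/12 = 1/6
  P(B=2) = 1/12 + 1/12 + 1/12 = 1/4

H(A|B) = -Σ P(A,B)·log₂ P(A|B), where P(A|B) = P(A,B) / P(B)
  (cells with P(A,B) = 0 contribute 0)
  (A=0,B=0): P(A|B) = (1/12)/(7/12) = 1/7;  -(1/12)·log₂(1/7) = 0.2339
  (A=0,B=2): P(A|B) = (1/12)/(1/4) = 1/3;  -(1/12)·log₂(1/3) = 0.1321
  (A=1,B=0): P(A|B) = (1/4)/(7/12) = 3/7;  -(1/4)·log₂(3/7) = 0.3056
  (A=1,B=1): P(A|B) = (1/12)/(1/6) = 1/2;  -(1/12)·log₂(1/2) = 0.0833
  (A=1,B=2): P(A|B) = (1/12)/(1/4) = 1/3;  -(1/12)·log₂(1/3) = 0.1321
  (A=2,B=0): P(A|B) = (1/4)/(7/12) = 3/7;  -(1/4)·log₂(3/7) = 0.3056
  (A=2,B=1): P(A|B) = (1/12)/(1/6) = 1/2;  -(1/12)·log₂(1/2) = 0.0833
  (A=2,B=2): P(A|B) = (1/12)/(1/4) = 1/3;  -(1/12)·log₂(1/3) = 0.1321
H(A|B) = 0.2339 + 0.1321 + 0.3056 + 0.0833 + 0.1321 + 0.3056 + 0.0833 + 0.1321
  = 1.4080 bits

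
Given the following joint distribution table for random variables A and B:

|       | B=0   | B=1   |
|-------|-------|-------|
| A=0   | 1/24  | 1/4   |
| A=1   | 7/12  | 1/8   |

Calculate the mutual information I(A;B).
Marginal P(A) (row sums):
  P(A=0) = 1/24 + 1/4 = 7/24
  P(A=1) = 7/12 + 1/8 = 17/24
Marginal P(B) (column sums):
  P(B=0) = 1/24 + 7/12 = 5/8
  P(B=1) = 1/4 + 1/8 = 3/8

H(A) = -[(7/24)·log₂(7/24) + (17/24)·log₂(17/24)]
  = 0.5185 + 0.3524
  = 0.8709 bits
H(B) = -[(5/8)·log₂(5/8) + (3/8)·log₂(3/8)]
  = 0.4238 + 0.5306
  = 0.9544 bits
H(A,B) = -[(1/24)·log₂(1/24) + (1/4)·log₂(1/4) + (7/12)·log₂(7/12) + (1/8)·log₂(1/8)]
  = 0.1910 + 0.5000 + 0.4536 + 0.3750
  = 1.5196 bits

I(A;B) = H(A) + H(B) - H(A,B)
  = 0.8709 + 0.9544 - 1.5196
  = 0.3057 bits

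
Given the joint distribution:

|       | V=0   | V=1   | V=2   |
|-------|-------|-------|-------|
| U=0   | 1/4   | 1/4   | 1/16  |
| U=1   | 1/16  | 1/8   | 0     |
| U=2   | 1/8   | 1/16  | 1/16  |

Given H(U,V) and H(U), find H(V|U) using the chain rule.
From the chain rule: H(U,V) = H(U) + H(V|U)
Therefore: H(V|U) = H(U,V) - H(U)

H(U,V) = -[(1/4)·log₂(1/4) + (1/4)·log₂(1/4) + (1/16)·log₂(1/16) + (1/16)·log₂(1/16) + (1/8)·log₂(1/8) + (1/8)·log₂(1/8) + (1/16)·log₂(1/16) + (1/16)·log₂(1/16)]
  = 0.5000 + 0.5000 + 0.2500 + 0.2500 + 0.3750 + 0.3750 + 0.2500 + 0.2500
  = 2.7500 bits
Marginal P(U) (row sums):
  P(U=0) = 1/4 + 1/4 + 1/16 = 9/16
  P(U=1) = 1/16 + 1/8 + 0 = 3/16
  P(U=2) = 1/8 + 1/16 + 1/16 = 1/4
H(U) = -[(9/16)·log₂(9/16) + (3/16)·log₂(3/16) + (1/4)·log₂(1/4)]
  = 0.4669 + 0.4528 + 0.5000
  = 1.4197 bits

H(V|U) = 2.7500 - 1.4197 = 1.3303 bits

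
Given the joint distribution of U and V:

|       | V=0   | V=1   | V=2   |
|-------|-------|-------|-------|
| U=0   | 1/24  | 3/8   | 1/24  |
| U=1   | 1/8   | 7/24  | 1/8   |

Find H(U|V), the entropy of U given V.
Marginal P(V) (column sums):
  P(V=0) = 1/24 + 1/8 = 1/6
  P(V=1) = 3/8 + 7/24 = 2/3
  P(V=2) = 1/24 + 1/8 = 1/6

H(U|V) = -Σ P(U,V)·log₂ P(U|V), where P(U|V) = P(U,V) / P(V)
  (U=0,V=0): P(U|V) = (1/24)/(1/6) = 1/4;  -(1/24)·log₂(1/4) = 0.0833
  (U=0,V=1): P(U|V) = (3/8)/(2/3) = 9/16;  -(3/8)·log₂(9/16) = 0.3113
  (U=0,V=2): P(U|V) = (1/24)/(1/6) = 1/4;  -(1/24)·log₂(1/4) = 0.0833
  (U=1,V=0): P(U|V) = (1/8)/(1/6) = 3/4;  -(1/8)·log₂(3/4) = 0.0519
  (U=1,V=1): P(U|V) = (7/24)/(2/3) = 7/16;  -(7/24)·log₂(7/16) = 0.3479
  (U=1,V=2): P(U|V) = (1/8)/(1/6) = 3/4;  -(1/8)·log₂(3/4) = 0.0519
H(U|V) = 0.0833 + 0.3113 + 0.0833 + 0.0519 + 0.3479 + 0.0519
  = 0.9296 bits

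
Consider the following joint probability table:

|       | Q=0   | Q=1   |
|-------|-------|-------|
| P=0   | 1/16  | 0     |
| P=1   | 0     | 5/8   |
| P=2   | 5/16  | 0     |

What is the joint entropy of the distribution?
H(P,Q) = -Σ P(P,Q) log₂ P(P,Q), summed over the non-zero cells:
H(P,Q) = -[(1/16)·log₂(1/16) + (5/8)·log₂(5/8) + (5/16)·log₂(5/16)]
  = 0.2500 + 0.4238 + 0.5244
  = 1.1982 bits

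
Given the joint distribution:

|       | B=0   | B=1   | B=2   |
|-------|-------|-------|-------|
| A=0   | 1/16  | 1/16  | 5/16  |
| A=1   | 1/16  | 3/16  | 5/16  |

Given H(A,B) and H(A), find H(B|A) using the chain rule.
From the chain rule: H(A,B) = H(A) + H(B|A)
Therefore: H(B|A) = H(A,B) - H(A)

H(A,B) = -[(1/16)·log₂(1/16) + (1/16)·log₂(1/16) + (5/16)·log₂(5/16) + (1/16)·log₂(1/16) + (3/16)·log₂(3/16) + (5/16)·log₂(5/16)]
  = 0.2500 + 0.2500 + 0.5244 + 0.2500 + 0.4528 + 0.5244
  = 2.2516 bits
Marginal P(A) (row sums):
  P(A=0) = 1/16 + 1/16 + 5/16 = 7/16
  P(A=1) = 1/16 + 3/16 + 5/16 = 9/16
H(A) = -[(7/16)·log₂(7/16) + (9/16)·log₂(9/16)]
  = 0.5218 + 0.4669
  = 0.9887 bits

H(B|A) = 2.2516 - 0.9887 = 1.2629 bits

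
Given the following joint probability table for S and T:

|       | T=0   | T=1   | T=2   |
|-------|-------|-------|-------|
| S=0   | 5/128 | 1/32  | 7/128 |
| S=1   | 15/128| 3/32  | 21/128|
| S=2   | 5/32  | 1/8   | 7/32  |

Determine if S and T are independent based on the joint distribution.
Marginal P(S) (row sums):
  P(S=0) = 5/128 + 1/32 + 7/128 = 1/8
  P(S=1) = 15/128 + 3/32 + 21/128 = 3/8
  P(S=2) = 5/32 + 1/8 + 7/32 = 1/2
Marginal P(T) (column sums):
  P(T=0) = 5/128 + 15/128 + 5/32 = 5/16
  P(T=1) = 1/32 + 3/32 + 1/8 = 1/4
  P(T=2) = 7/128 + 21/128 + 7/32 = 7/16

S and T are independent iff P(S=i,T=j) = P(S=i)·P(T=j) for every cell.
  P(S=0)·P(T=0) = 1/8 × 5/16 = 5/128 = P(S=0,T=0) ✓
  P(S=0)·P(T=1) = 1/8 × 1/4 = 1/32 = P(S=0,T=1) ✓
  P(S=0)·P(T=2) = 1/8 × 7/16 = 7/128 = P(S=0,T=2) ✓
  P(S=1)·P(T=0) = 3/8 × 5/16 = 15/128 = P(S=1,T=0) ✓
  P(S=1)·P(T=1) = 3/8 × 1/4 = 3/32 = P(S=1,T=1) ✓
  P(S=1)·P(T=2) = 3/8 × 7/16 = 21/128 = P(S=1,T=2) ✓
  P(S=2)·P(T=0) = 1/2 × 5/16 = 5/32 = P(S=2,T=0) ✓
  P(S=2)·P(T=1) = 1/2 × 1/4 = 1/8 = P(S=2,T=1) ✓
  P(S=2)·P(T=2) = 1/2 × 7/16 = 7/32 = P(S=2,T=2) ✓

Yes, S and T are independent: every cell factors, so I(S;T) = 0 bits.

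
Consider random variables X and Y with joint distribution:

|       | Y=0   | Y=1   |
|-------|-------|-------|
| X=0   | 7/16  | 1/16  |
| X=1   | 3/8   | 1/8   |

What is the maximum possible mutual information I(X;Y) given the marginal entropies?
The upper bound on mutual information is I(X;Y) ≤ min(H(X), H(Y)).

Marginal P(X) (row sums):
  P(X=0) = 7/16 + 1/16 = 1/2
  P(X=1) = 3/8 + 1/8 = 1/2
Marginal P(Y) (column sums):
  P(Y=0) = 7/16 + 3/8 = 13/16
  P(Y=1) = 1/16 + 1/8 = 3/16

H(X) = -[(1/2)·log₂(1/2) + (1/2)·log₂(1/2)]
  = 0.5000 + 0.5000
  = 1.0000 bits
H(Y) = -[(13/16)·log₂(13/16) + (3/16)·log₂(3/16)]
  = 0.2434 + 0.4528
  = 0.6962 bits

Maximum possible I(X;Y) = min(1.0000, 0.6962) = 0.6962 bits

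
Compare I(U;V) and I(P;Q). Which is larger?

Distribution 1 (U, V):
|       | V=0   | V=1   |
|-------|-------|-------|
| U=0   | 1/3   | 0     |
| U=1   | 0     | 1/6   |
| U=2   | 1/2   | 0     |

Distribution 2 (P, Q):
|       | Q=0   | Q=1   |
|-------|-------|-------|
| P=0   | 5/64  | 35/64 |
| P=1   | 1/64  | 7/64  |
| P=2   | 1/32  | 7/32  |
Distribution 1 (U, V):
Marginal P(U) (row sums):
  P(U=0) = 1/3 + 0 = 1/3
  P(U=1) = 0 + 1/6 = 1/6
  P(U=2) = 1/2 + 0 = 1/2
Marginal P(V) (column sums):
  P(V=0) = 1/3 + 0 + 1/2 = 5/6
  P(V=1) = 0 + 1/6 + 0 = 1/6

H(U) = -[(1/3)·log₂(1/3) + (1/6)·log₂(1/6) + (1/2)·log₂(1/2)]
  = 0.5283 + 0.4308 + 0.5000
  = 1.4591 bits
H(V) = -[(5/6)·log₂(5/6) + (1/6)·log₂(1/6)]
  = 0.2192 + 0.4308
  = 0.6500 bits
H(U,V) = -[(1/3)·log₂(1/3) + (1/6)·log₂(1/6) + (1/2)·log₂(1/2)]
  = 0.5283 + 0.4308 + 0.5000
  = 1.4591 bits

I(U;V) = H(U) + H(V) - H(U,V)
  = 1.4591 + 0.6500 - 1.4591
  = 0.6500 bits

Distribution 2 (P, Q):
Marginal P(P) (row sums):
  P(P=0) = 5/64 + 35/64 = 5/8
  P(P=1) = 1/64 + 7/64 = 1/8
  P(P=2) = 1/32 + 7/32 = 1/4
Marginal P(Q) (column sums):
  P(Q=0) = 5/64 + 1/64 + 1/32 = 1/8
  P(Q=1) = 35/64 + 7/64 + 7/32 = 7/8

H(P) = -[(5/8)·log₂(5/8) + (1/8)·log₂(1/8) + (1/4)·log₂(1/4)]
  = 0.4238 + 0.3750 + 0.5000
  = 1.2988 bits
H(Q) = -[(1/8)·log₂(1/8) + (7/8)·log₂(7/8)]
  = 0.3750 + 0.1686
  = 0.5436 bits
H(P,Q) = -[(5/64)·log₂(5/64) + (35/64)·log₂(35/64) + (1/64)·log₂(1/64) + (7/64)·log₂(7/64) + (1/32)·log₂(1/32) + (7/32)·log₂(7/32)]
  = 0.2873 + 0.4762 + 0.0938 + 0.3492 + 0.1563 + 0.4796
  = 1.8424 bits

I(P;Q) = H(P) + H(Q) - H(P,Q)
  = 1.2988 + 0.5436 - 1.8424
  = 0.0000 bits

I(U;V) = 0.6500 bits > I(P;Q) = 0.0000 bits, so (U, V) has the higher mutual information (stronger dependence).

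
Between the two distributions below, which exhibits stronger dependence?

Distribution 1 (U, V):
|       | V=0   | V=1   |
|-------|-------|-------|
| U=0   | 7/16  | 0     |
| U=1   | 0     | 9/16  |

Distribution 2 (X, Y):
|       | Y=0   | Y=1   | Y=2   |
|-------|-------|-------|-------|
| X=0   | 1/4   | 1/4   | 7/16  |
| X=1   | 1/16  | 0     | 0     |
Distribution 1 (U, V):
Marginal P(U) (row sums):
  P(U=0) = 7/16 + 0 = 7/16
  P(U=1) = 0 + 9/16 = 9/16
Marginal P(V) (column sums):
  P(V=0) = 7/16 + 0 = 7/16
  P(V=1) = 0 + 9/16 = 9/16

H(U) = -[(7/16)·log₂(7/16) + (9/16)·log₂(9/16)]
  = 0.5218 + 0.4669
  = 0.9887 bits
H(V) = -[(7/16)·log₂(7/16) + (9/16)·log₂(9/16)]
  = 0.5218 + 0.4669
  = 0.9887 bits
H(U,V) = -[(7/16)·log₂(7/16) + (9/16)·log₂(9/16)]
  = 0.5218 + 0.4669
  = 0.9887 bits

I(U;V) = H(U) + H(V) - H(U,V)
  = 0.9887 + 0.9887 - 0.9887
  = 0.9887 bits

Distribution 2 (X, Y):
Marginal P(X) (row sums):
  P(X=0) = 1/4 + 1/4 + 7/16 = 15/16
  P(X=1) = 1/16 + 0 + 0 = 1/16
Marginal P(Y) (column sums):
  P(Y=0) = 1/4 + 1/16 = 5/16
  P(Y=1) = 1/4 + 0 = 1/4
  P(Y=2) = 7/16 + 0 = 7/16

H(X) = -[(15/16)·log₂(15/16) + (1/16)·log₂(1/16)]
  = 0.0873 + 0.2500
  = 0.3373 bits
H(Y) = -[(5/16)·log₂(5/16) + (1/4)·log₂(1/4) + (7/16)·log₂(7/16)]
  = 0.5244 + 0.5000 + 0.5218
  = 1.5462 bits
H(X,Y) = -[(1/4)·log₂(1/4) + (1/4)·log₂(1/4) + (7/16)·log₂(7/16) + (1/16)·log₂(1/16)]
  = 0.5000 + 0.5000 + 0.5218 + 0.2500
  = 1.7718 bits

I(X;Y) = H(X) + H(Y) - H(X,Y)
  = 0.3373 + 1.5462 - 1.7718
  = 0.1117 bits

I(U;V) = 0.9887 bits > I(X;Y) = 0.1117 bits, so (U, V) has the higher mutual information (stronger dependence).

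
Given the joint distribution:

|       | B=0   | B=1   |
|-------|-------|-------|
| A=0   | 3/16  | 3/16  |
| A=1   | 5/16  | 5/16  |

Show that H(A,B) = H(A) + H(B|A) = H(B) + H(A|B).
Marginal P(A) (row sums):
  P(A=0) = 3/16 + 3/16 = 3/8
  P(A=1) = 5/16 + 5/16 = 5/8
Marginal P(B) (column sums):
  P(B=0) = 3/16 + 5/16 = 1/2
  P(B=1) = 3/16 + 5/16 = 1/2

Decomposition 1: H(A) + H(B|A)
H(A) = -[(3/8)·log₂(3/8) + (5/8)·log₂(5/8)]
  = 0.5306 + 0.4238
  = 0.9544 bits
H(B|A) = -Σ P(A,B)·log₂ P(B|A), where P(B|A) = P(A,B) / P(A)
  (A=0,B=0): P(B|A) = (3/16)/(3/8) = 1/2;  -(3/16)·log₂(1/2) = 0.1875
  (A=0,B=1): P(B|A) = (3/16)/(3/8) = 1/2;  -(3/16)·log₂(1/2) = 0.1875
  (A=1,B=0): P(B|A) = (5/16)/(5/8) = 1/2;  -(5/16)·log₂(1/2) = 0.3125
  (A=1,B=1): P(B|A) = (5/16)/(5/8) = 1/2;  -(5/16)·log₂(1/2) = 0.3125
H(B|A) = 0.1875 + 0.1875 + 0.3125 + 0.3125
  = 1.0000 bits
H(A) + H(B|A) = 0.9544 + 1.0000 = 1.9544 bits

Decomposition 2: H(B) + H(A|B)
H(B) = -[(1/2)·log₂(1/2) + (1/2)·log₂(1/2)]
  = 0.5000 + 0.5000
  = 1.0000 bits
H(A|B) = -Σ P(A,B)·log₂ P(A|B), where P(A|B) = P(A,B) / P(B)
  (A=0,B=0): P(A|B) = (3/16)/(1/2) = 3/8;  -(3/16)·log₂(3/8) = 0.2653
  (A=0,B=1): P(A|B) = (3/16)/(1/2) = 3/8;  -(3/16)·log₂(3/8) = 0.2653
  (A=1,B=0): P(A|B) = (5/16)/(1/2) = 5/8;  -(5/16)·log₂(5/8) = 0.2119
  (A=1,B=1): P(A|B) = (5/16)/(1/2) = 5/8;  -(5/16)·log₂(5/8) = 0.2119
H(A|B) = 0.2653 + 0.2653 + 0.2119 + 0.2119
  = 0.9544 bits
H(B) + H(A|B) = 1.0000 + 0.9544 = 1.9544 bits

Direct computation of the joint entropy:
H(A,B) = -[(3/16)·log₂(3/16) + (3/16)·log₂(3/16) + (5/16)·log₂(5/16) + (5/16)·log₂(5/16)]
  = 0.4528 + 0.4528 + 0.5244 + 0.5244
  = 1.9544 bits

All three agree: H(A,B) = 1.9544 bits ✓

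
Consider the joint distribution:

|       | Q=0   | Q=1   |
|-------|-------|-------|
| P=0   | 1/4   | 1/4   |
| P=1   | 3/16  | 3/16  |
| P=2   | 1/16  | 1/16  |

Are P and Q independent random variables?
Marginal P(P) (row sums):
  P(P=0) = 1/4 + 1/4 = 1/2
  P(P=1) = 3/16 + 3/16 = 3/8
  P(P=2) = 1/16 + 1/16 = 1/8
Marginal P(Q) (column sums):
  P(Q=0) = 1/4 + 3/16 + 1/16 = 1/2
  P(Q=1) = 1/4 + 3/16 + 1/16 = 1/2

P and Q are independent iff P(P=i,Q=j) = P(P=i)·P(Q=j) for every cell.
  P(P=0)·P(Q=0) = 1/2 × 1/2 = 1/4 = P(P=0,Q=0) ✓
  P(P=0)·P(Q=1) = 1/2 × 1/2 = 1/4 = P(P=0,Q=1) ✓
  P(P=1)·P(Q=0) = 3/8 × 1/2 = 3/16 = P(P=1,Q=0) ✓
  P(P=1)·P(Q=1) = 3/8 × 1/2 = 3/16 = P(P=1,Q=1) ✓
  P(P=2)·P(Q=0) = 1/8 × 1/2 = 1/16 = P(P=2,Q=0) ✓
  P(P=2)·P(Q=1) = 1/8 × 1/2 = 1/16 = P(P=2,Q=1) ✓

Yes, P and Q are independent: every cell factors, so I(P;Q) = 0 bits.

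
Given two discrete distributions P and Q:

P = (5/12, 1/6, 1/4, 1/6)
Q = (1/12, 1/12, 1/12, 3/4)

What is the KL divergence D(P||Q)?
D(P||Q) = Σ P(i) log₂(P(i)/Q(i))
  i=0: (5/12) × log₂((5/12)/(1/12)) = (5/12) × log₂(5) = 0.9675
  i=1: (1/6) × log₂((1/6)/(1/12)) = (1/6) × log₂(2) = 0.1667
  i=2: (1/4) × log₂((1/4)/(1/12)) = (1/4) × log₂(3) = 0.3962
  i=3: (1/6) × log₂((1/6)/(3/4)) = (1/6) × log₂(2/9) = -0.3617
D(P||Q) = 0.9675 + 0.1667 + 0.3962 - 0.3617
  = 1.1687 bits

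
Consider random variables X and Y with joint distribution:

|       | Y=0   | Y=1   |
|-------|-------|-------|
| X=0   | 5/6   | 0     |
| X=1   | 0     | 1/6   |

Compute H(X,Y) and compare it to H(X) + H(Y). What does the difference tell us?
Marginal P(X) (row sums):
  P(X=0) = 5/6 + 0 = 5/6
  P(X=1) = 0 + 1/6 = 1/6
Marginal P(Y) (column sums):
  P(Y=0) = 5/6 + 0 = 5/6
  P(Y=1) = 0 + 1/6 = 1/6

H(X,Y) = -[(5/6)·log₂(5/6) + (1/6)·log₂(1/6)]
  = 0.2192 + 0.4308
  = 0.6500 bits
H(X) = -[(5/6)·log₂(5/6) + (1/6)·log₂(1/6)]
  = 0.2192 + 0.4308
  = 0.6500 bits
H(Y) = -[(5/6)·log₂(5/6) + (1/6)·log₂(1/6)]
  = 0.2192 + 0.4308
  = 0.6500 bits

H(X) + H(Y) = 0.6500 + 0.6500 = 1.3000 bits
Difference: H(X) + H(Y) - H(X,Y) = 1.3000 - 0.6500 = 0.6500 bits = I(X;Y)

The difference is the mutual information; it is positive here, so X and Y are dependent (knowing one reduces uncertainty about the other by 0.6500 bits).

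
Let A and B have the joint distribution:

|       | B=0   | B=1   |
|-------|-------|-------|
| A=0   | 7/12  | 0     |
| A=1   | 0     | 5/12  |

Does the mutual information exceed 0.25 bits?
Marginal P(A) (row sums):
  P(A=0) = 7/12 + 0 = 7/12
  P(A=1) = 0 + 5/12 = 5/12
Marginal P(B) (column sums):
  P(B=0) = 7/12 + 0 = 7/12
  P(B=1) = 0 + 5/12 = 5/12

H(A) = -[(7/12)·log₂(7/12) + (5/12)·log₂(5/12)]
  = 0.4536 + 0.5263
  = 0.9799 bits
H(B) = -[(7/12)·log₂(7/12) + (5/12)·log₂(5/12)]
  = 0.4536 + 0.5263
  = 0.9799 bits
H(A,B) = -[(7/12)·log₂(7/12) + (5/12)·log₂(5/12)]
  = 0.4536 + 0.5263
  = 0.9799 bits

I(A;B) = H(A) + H(B) - H(A,B)
  = 0.9799 + 0.9799 - 0.9799
  = 0.9799 bits

Yes. I(A;B) = 0.9799 bits, which is > 0.25 bits.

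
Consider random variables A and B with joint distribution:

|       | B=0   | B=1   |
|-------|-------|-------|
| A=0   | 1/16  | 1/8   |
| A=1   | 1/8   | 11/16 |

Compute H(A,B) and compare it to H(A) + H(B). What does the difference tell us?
Marginal P(A) (row sums):
  P(A=0) = 1/16 + 1/8 = 3/16
  P(A=1) = 1/8 + 11/16 = 13/16
Marginal P(B) (column sums):
  P(B=0) = 1/16 + 1/8 = 3/16
  P(B=1) = 1/8 + 11/16 = 13/16

H(A,B) = -[(1/16)·log₂(1/16) + (1/8)·log₂(1/8) + (1/8)·log₂(1/8) + (11/16)·log₂(11/16)]
  = 0.2500 + 0.3750 + 0.3750 + 0.3716
  = 1.3716 bits
H(A) = -[(3/16)·log₂(3/16) + (13/16)·log₂(13/16)]
  = 0.4528 + 0.2434
  = 0.6962 bits
H(B) = -[(3/16)·log₂(3/16) + (13/16)·log₂(13/16)]
  = 0.4528 + 0.2434
  = 0.6962 bits

H(A) + H(B) = 0.6962 + 0.6962 = 1.3924 bits
Difference: H(A) + H(B) - H(A,B) = 1.3924 - 1.3716 = 0.0208 bits = I(A;B)

The difference is the mutual information; it is positive here, so A and B are dependent (knowing one reduces uncertainty about the other by 0.0208 bits).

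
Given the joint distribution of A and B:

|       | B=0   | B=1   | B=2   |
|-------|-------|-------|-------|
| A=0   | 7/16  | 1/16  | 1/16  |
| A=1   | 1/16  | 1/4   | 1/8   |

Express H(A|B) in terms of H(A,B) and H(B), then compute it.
H(A|B) = H(A,B) - H(B)

Marginal P(B) (column sums):
  P(B=0) = 7/16 + 1/16 = 1/2
  P(B=1) = 1/16 + 1/4 = 5/16
  P(B=2) = 1/16 + 1/8 = 3/16

H(A,B) = -[(7/16)·log₂(7/16) + (1/16)·log₂(1/16) + (1/16)·log₂(1/16) + (1/16)·log₂(1/16) + (1/4)·log₂(1/4) + (1/8)·log₂(1/8)]
  = 0.5218 + 0.2500 + 0.2500 + 0.2500 + 0.5000 + 0.3750
  = 2.1468 bits
H(B) = -[(1/2)·log₂(1/2) + (5/16)·log₂(5/16) + (3/16)·log₂(3/16)]
  = 0.5000 + 0.5244 + 0.4528
  = 1.4772 bits

H(A|B) = 2.1468 - 1.4772 = 0.6696 bits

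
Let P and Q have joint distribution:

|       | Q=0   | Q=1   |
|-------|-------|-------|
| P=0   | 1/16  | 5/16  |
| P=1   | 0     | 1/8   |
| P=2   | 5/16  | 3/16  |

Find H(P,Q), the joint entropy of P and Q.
H(P,Q) = -Σ P(P,Q) log₂ P(P,Q), summed over the non-zero cells:
H(P,Q) = -[(1/16)·log₂(1/16) + (5/16)·log₂(5/16) + (1/8)·log₂(1/8) + (5/16)·log₂(5/16) + (3/16)·log₂(3/16)]
  = 0.2500 + 0.5244 + 0.3750 + 0.5244 + 0.4528
  = 2.1266 bits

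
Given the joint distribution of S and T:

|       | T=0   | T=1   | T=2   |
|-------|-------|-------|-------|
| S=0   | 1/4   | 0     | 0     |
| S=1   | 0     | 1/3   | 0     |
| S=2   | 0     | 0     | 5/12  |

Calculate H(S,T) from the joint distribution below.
H(S,T) = -Σ P(S,T) log₂ P(S,T), summed over the non-zero cells:
H(S,T) = -[(1/4)·log₂(1/4) + (1/3)·log₂(1/3) + (5/12)·log₂(5/12)]
  = 0.5000 + 0.5283 + 0.5263
  = 1.5546 bits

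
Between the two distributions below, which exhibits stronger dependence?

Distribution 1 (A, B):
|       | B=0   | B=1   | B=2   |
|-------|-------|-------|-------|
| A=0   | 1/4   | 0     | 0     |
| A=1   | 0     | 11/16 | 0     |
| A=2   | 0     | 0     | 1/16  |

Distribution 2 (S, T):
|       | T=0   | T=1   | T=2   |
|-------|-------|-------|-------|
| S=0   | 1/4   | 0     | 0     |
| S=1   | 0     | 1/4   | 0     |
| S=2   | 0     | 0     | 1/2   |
Distribution 1 (A, B):
Marginal P(A) (row sums):
  P(A=0) = 1/4 + 0 + 0 = 1/4
  P(A=1) = 0 + 11/16 + 0 = 11/16
  P(A=2) = 0 + 0 + 1/16 = 1/16
Marginal P(B) (column sums):
  P(B=0) = 1/4 + 0 + 0 = 1/4
  P(B=1) = 0 + 11/16 + 0 = 11/16
  P(B=2) = 0 + 0 + 1/16 = 1/16

H(A) = -[(1/4)·log₂(1/4) + (11/16)·log₂(11/16) + (1/16)·log₂(1/16)]
  = 0.5000 + 0.3716 + 0.2500
  = 1.1216 bits
H(B) = -[(1/4)·log₂(1/4) + (11/16)·log₂(11/16) + (1/16)·log₂(1/16)]
  = 0.5000 + 0.3716 + 0.2500
  = 1.1216 bits
H(A,B) = -[(1/4)·log₂(1/4) + (11/16)·log₂(11/16) + (1/16)·log₂(1/16)]
  = 0.5000 + 0.3716 + 0.2500
  = 1.1216 bits

I(A;B) = H(A) + H(B) - H(A,B)
  = 1.1216 + 1.1216 - 1.1216
  = 1.1216 bits

Distribution 2 (S, T):
Marginal P(S) (row sums):
  P(S=0) = 1/4 + 0 + 0 = 1/4
  P(S=1) = 0 + 1/4 + 0 = 1/4
  P(S=2) = 0 + 0 + 1/2 = 1/2
Marginal P(T) (column sums):
  P(T=0) = 1/4 + 0 + 0 = 1/4
  P(T=1) = 0 + 1/4 + 0 = 1/4
  P(T=2) = 0 + 0 + 1/2 = 1/2

H(S) = -[(1/4)·log₂(1/4) + (1/4)·log₂(1/4) + (1/2)·log₂(1/2)]
  = 0.5000 + 0.5000 + 0.5000
  = 1.5000 bits
H(T) = -[(1/4)·log₂(1/4) + (1/4)·log₂(1/4) + (1/2)·log₂(1/2)]
  = 0.5000 + 0.5000 + 0.5000
  = 1.5000 bits
H(S,T) = -[(1/4)·log₂(1/4) + (1/4)·log₂(1/4) + (1/2)·log₂(1/2)]
  = 0.5000 + 0.5000 + 0.5000
  = 1.5000 bits

I(S;T) = H(S) + H(T) - H(S,T)
  = 1.5000 + 1.5000 - 1.5000
  = 1.5000 bits

I(S;T) = 1.5000 bits > I(A;B) = 1.1216 bits, so (S, T) has the higher mutual information (stronger dependence).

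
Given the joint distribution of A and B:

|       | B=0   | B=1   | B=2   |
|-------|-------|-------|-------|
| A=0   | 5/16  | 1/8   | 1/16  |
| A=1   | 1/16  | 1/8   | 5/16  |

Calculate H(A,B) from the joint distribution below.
H(A,B) = -Σ P(A,B) log₂ P(A,B), summed over the non-zero cells:
H(A,B) = -[(5/16)·log₂(5/16) + (1/8)·log₂(1/8) + (1/16)·log₂(1/16) + (1/16)·log₂(1/16) + (1/8)·log₂(1/8) + (5/16)·log₂(5/16)]
  = 0.5244 + 0.3750 + 0.2500 + 0.2500 + 0.3750 + 0.5244
  = 2.2988 bits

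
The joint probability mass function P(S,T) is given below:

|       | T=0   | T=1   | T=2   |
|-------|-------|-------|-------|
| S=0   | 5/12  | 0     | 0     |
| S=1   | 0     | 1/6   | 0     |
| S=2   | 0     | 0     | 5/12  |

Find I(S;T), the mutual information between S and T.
Marginal P(S) (row sums):
  P(S=0) = 5/12 + 0 + 0 = 5/12
  P(S=1) = 0 + 1/6 + 0 = 1/6
  P(S=2) = 0 + 0 + 5/12 = 5/12
Marginal P(T) (column sums):
  P(T=0) = 5/12 + 0 + 0 = 5/12
  P(T=1) = 0 + 1/6 + 0 = 1/6
  P(T=2) = 0 + 0 + 5/12 = 5/12

H(S) = -[(5/12)·log₂(5/12) + (1/6)·log₂(1/6) + (5/12)·log₂(5/12)]
  = 0.5263 + 0.4308 + 0.5263
  = 1.4834 bits
H(T) = -[(5/12)·log₂(5/12) + (1/6)·log₂(1/6) + (5/12)·log₂(5/12)]
  = 0.5263 + 0.4308 + 0.5263
  = 1.4834 bits
H(S,T) = -[(5/12)·log₂(5/12) + (1/6)·log₂(1/6) + (5/12)·log₂(5/12)]
  = 0.5263 + 0.4308 + 0.5263
  = 1.4834 bits

I(S;T) = H(S) + H(T) - H(S,T)
  = 1.4834 + 1.4834 - 1.4834
  = 1.4834 bits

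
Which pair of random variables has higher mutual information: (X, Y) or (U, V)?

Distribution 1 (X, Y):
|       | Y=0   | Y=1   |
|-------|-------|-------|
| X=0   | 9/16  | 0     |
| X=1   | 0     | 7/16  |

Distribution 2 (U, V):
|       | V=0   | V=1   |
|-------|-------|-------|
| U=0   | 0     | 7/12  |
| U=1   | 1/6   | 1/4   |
Distribution 1 (X, Y):
Marginal P(X) (row sums):
  P(X=0) = 9/16 + 0 = 9/16
  P(X=1) = 0 + 7/16 = 7/16
Marginal P(Y) (column sums):
  P(Y=0) = 9/16 + 0 = 9/16
  P(Y=1) = 0 + 7/16 = 7/16

H(X) = -[(9/16)·log₂(9/16) + (7/16)·log₂(7/16)]
  = 0.4669 + 0.5218
  = 0.9887 bits
H(Y) = -[(9/16)·log₂(9/16) + (7/16)·log₂(7/16)]
  = 0.4669 + 0.5218
  = 0.9887 bits
H(X,Y) = -[(9/16)·log₂(9/16) + (7/16)·log₂(7/16)]
  = 0.4669 + 0.5218
  = 0.9887 bits

I(X;Y) = H(X) + H(Y) - H(X,Y)
  = 0.9887 + 0.9887 - 0.9887
  = 0.9887 bits

Distribution 2 (U, V):
Marginal P(U) (row sums):
  P(U=0) = 0 + 7/12 = 7/12
  P(U=1) = 1/6 + 1/4 = 5/12
Marginal P(V) (column sums):
  P(V=0) = 0 + 1/6 = 1/6
  P(V=1) = 7/12 + 1/4 = 5/6

H(U) = -[(7/12)·log₂(7/12) + (5/12)·log₂(5/12)]
  = 0.4536 + 0.5263
  = 0.9799 bits
H(V) = -[(1/6)·log₂(1/6) + (5/6)·log₂(5/6)]
  = 0.4308 + 0.2192
  = 0.6500 bits
H(U,V) = -[(7/12)·log₂(7/12) + (1/6)·log₂(1/6) + (1/4)·log₂(1/4)]
  = 0.4536 + 0.4308 + 0.5000
  = 1.3844 bits

I(U;V) = H(U) + H(V) - H(U,V)
  = 0.9799 + 0.6500 - 1.3844
  = 0.2455 bits

I(X;Y) = 0.9887 bits > I(U;V) = 0.2455 bits, so (X, Y) has the higher mutual information (stronger dependence).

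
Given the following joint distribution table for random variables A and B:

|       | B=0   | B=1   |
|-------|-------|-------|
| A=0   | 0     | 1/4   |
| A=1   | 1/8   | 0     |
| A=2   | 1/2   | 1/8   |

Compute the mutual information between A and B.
Marginal P(A) (row sums):
  P(A=0) = 0 + 1/4 = 1/4
  P(A=1) = 1/8 + 0 = 1/8
  P(A=2) = 1/2 + 1/8 = 5/8
Marginal P(B) (column sums):
  P(B=0) = 0 + 1/8 + 1/2 = 5/8
  P(B=1) = 1/4 + 0 + 1/8 = 3/8

H(A) = -[(1/4)·log₂(1/4) + (1/8)·log₂(1/8) + (5/8)·log₂(5/8)]
  = 0.5000 + 0.3750 + 0.4238
  = 1.2988 bits
H(B) = -[(5/8)·log₂(5/8) + (3/8)·log₂(3/8)]
  = 0.4238 + 0.5306
  = 0.9544 bits
H(A,B) = -[(1/4)·log₂(1/4) + (1/8)·log₂(1/8) + (1/2)·log₂(1/2) + (1/8)·log₂(1/8)]
  = 0.5000 + 0.3750 + 0.5000 + 0.3750
  = 1.7500 bits

I(A;B) = H(A) + H(B) - H(A,B)
  = 1.2988 + 0.9544 - 1.7500
  = 0.5032 bits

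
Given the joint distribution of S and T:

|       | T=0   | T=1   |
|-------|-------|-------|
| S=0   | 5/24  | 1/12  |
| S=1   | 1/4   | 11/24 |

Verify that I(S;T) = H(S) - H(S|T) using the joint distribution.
Left side, from I(S;T) = H(S) + H(T) - H(S,T):
Marginal P(S) (row sums):
  P(S=0) = 5/24 + 1/12 = 7/24
  P(S=1) = 1/4 + 11/24 = 17/24
Marginal P(T) (column sums):
  P(T=0) = 5/24 + 1/4 = 11/24
  P(T=1) = 1/12 + 11/24 = 13/24

H(S) = -[(7/24)·log₂(7/24) + (17/24)·log₂(17/24)]
  = 0.5185 + 0.3524
  = 0.8709 bits
H(T) = -[(11/24)·log₂(11/24) + (13/24)·log₂(13/24)]
  = 0.5159 + 0.4791
  = 0.9950 bits
H(S,T) = -[(5/24)·log₂(5/24) + (1/12)·log₂(1/12) + (1/4)·log₂(1/4) + (11/24)·log₂(11/24)]
  = 0.4715 + 0.2987 + 0.5000 + 0.5159
  = 1.7861 bits

I(S;T) = H(S) + H(T) - H(S,T)
  = 0.8709 + 0.9950 - 1.7861
  = 0.0798 bits

Right side, with H(S|T) computed directly from the conditional probabilities:
H(S|T) = -Σ P(S,T)·log₂ P(S|T), where P(S|T) = P(S,T) / P(T)
  (S=0,T=0): P(S|T) = (5/24)/(11/24) = 5/11;  -(5/24)·log₂(5/11) = 0.2370
  (S=0,T=1): P(S|T) = (1/12)/(13/24) = 2/13;  -(1/12)·log₂(2/13) = 0.2250
  (S=1,T=0): P(S|T) = (1/4)/(11/24) = 6/11;  -(1/4)·log₂(6/11) = 0.2186
  (S=1,T=1): P(S|T) = (11/24)/(13/24) = 11/13;  -(11/24)·log₂(11/13) = 0.1105
H(S|T) = 0.2370 + 0.2250 + 0.2186 + 0.1105
  = 0.7911 bits
H(S) - H(S|T) = 0.8709 - 0.7911 = 0.0798 bits

Both sides equal 0.0798 bits, so I(S;T) = H(S) - H(S|T) ✓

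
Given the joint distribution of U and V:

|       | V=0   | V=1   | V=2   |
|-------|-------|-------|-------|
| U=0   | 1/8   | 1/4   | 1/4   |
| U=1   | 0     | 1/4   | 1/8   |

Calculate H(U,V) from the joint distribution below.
H(U,V) = -Σ P(U,V) log₂ P(U,V), summed over the non-zero cells:
H(U,V) = -[(1/8)·log₂(1/8) + (1/4)·log₂(1/4) + (1/4)·log₂(1/4) + (1/4)·log₂(1/4) + (1/8)·log₂(1/8)]
  = 0.3750 + 0.5000 + 0.5000 + 0.5000 + 0.3750
  = 2.2500 bits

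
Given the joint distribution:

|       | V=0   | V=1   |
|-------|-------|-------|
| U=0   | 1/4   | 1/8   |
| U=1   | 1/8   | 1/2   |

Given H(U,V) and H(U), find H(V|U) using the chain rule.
From the chain rule: H(U,V) = H(U) + H(V|U)
Therefore: H(V|U) = H(U,V) - H(U)

H(U,V) = -[(1/4)·log₂(1/4) + (1/8)·log₂(1/8) + (1/8)·log₂(1/8) + (1/2)·log₂(1/2)]
  = 0.5000 + 0.3750 + 0.3750 + 0.5000
  = 1.7500 bits
Marginal P(U) (row sums):
  P(U=0) = 1/4 + 1/8 = 3/8
  P(U=1) = 1/8 + 1/2 = 5/8
H(U) = -[(3/8)·log₂(3/8) + (5/8)·log₂(5/8)]
  = 0.5306 + 0.4238
  = 0.9544 bits

H(V|U) = 1.7500 - 0.9544 = 0.7956 bits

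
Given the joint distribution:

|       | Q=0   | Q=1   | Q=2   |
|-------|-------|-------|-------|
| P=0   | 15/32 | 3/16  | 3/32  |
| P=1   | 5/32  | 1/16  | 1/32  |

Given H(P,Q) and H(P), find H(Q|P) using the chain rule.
From the chain rule: H(P,Q) = H(P) + H(Q|P)
Therefore: H(Q|P) = H(P,Q) - H(P)

H(P,Q) = -[(15/32)·log₂(15/32) + (3/16)·log₂(3/16) + (3/32)·log₂(3/32) + (5/32)·log₂(5/32) + (1/16)·log₂(1/16) + (1/32)·log₂(1/32)]
  = 0.5124 + 0.4528 + 0.3202 + 0.4184 + 0.2500 + 0.1563
  = 2.1101 bits
Marginal P(P) (row sums):
  P(P=0) = 15/32 + 3/16 + 3/32 = 3/4
  P(P=1) = 5/32 + 1/16 + 1/32 = 1/4
H(P) = -[(3/4)·log₂(3/4) + (1/4)·log₂(1/4)]
  = 0.3113 + 0.5000
  = 0.8113 bits

H(Q|P) = 2.1101 - 0.8113 = 1.2988 bits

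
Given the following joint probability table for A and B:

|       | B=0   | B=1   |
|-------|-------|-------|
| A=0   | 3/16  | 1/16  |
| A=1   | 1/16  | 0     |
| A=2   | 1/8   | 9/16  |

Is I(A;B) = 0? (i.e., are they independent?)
Marginal P(A) (row sums):
  P(A=0) = 3/16 + 1/16 = 1/4
  P(A=1) = 1/16 + 0 = 1/16
  P(A=2) = 1/8 + 9/16 = 11/16
Marginal P(B) (column sums):
  P(B=0) = 3/16 + 1/16 + 1/8 = 3/8
  P(B=1) = 1/16 + 0 + 9/16 = 5/8

A and B are independent iff P(A=i,B=j) = P(A=i)·P(B=j) for every cell.
  P(A=0)·P(B=0) = 1/4 × 3/8 = 3/32, but P(A=0,B=0) = 3/16 ✗

No, A and B are not independent. Quantitatively, I(A;B) > 0:

H(A) = -[(1/4)·log₂(1/4) + (1/16)·log₂(1/16) + (11/16)·log₂(11/16)]
  = 0.5000 + 0.2500 + 0.3716
  = 1.1216 bits
H(B) = -[(3/8)·log₂(3/8) + (5/8)·log₂(5/8)]
  = 0.5306 + 0.4238
  = 0.9544 bits
H(A,B) = -[(3/16)·log₂(3/16) + (1/16)·log₂(1/16) + (1/16)·log₂(1/16) + (1/8)·log₂(1/8) + (9/16)·log₂(9/16)]
  = 0.4528 + 0.2500 + 0.2500 + 0.3750 + 0.4669
  = 1.7947 bits
I(A;B) = H(A) + H(B) - H(A,B) = 1.1216 + 0.9544 - 1.7947 = 0.2813 bits > 0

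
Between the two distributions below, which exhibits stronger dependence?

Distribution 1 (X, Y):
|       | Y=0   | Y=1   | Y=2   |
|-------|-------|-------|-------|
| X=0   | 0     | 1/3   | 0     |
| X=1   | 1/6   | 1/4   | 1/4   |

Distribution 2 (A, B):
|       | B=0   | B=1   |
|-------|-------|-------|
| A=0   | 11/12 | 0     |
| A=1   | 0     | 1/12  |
Distribution 1 (X, Y):
Marginal P(X) (row sums):
  P(X=0) = 0 + 1/3 + 0 = 1/3
  P(X=1) = 1/6 + 1/4 + 1/4 = 2/3
Marginal P(Y) (column sums):
  P(Y=0) = 0 + 1/6 = 1/6
  P(Y=1) = 1/3 + 1/4 = 7/12
  P(Y=2) = 0 + 1/4 = 1/4

H(X) = -[(1/3)·log₂(1/3) + (2/3)·log₂(2/3)]
  = 0.5283 + 0.3900
  = 0.9183 bits
H(Y) = -[(1/6)·log₂(1/6) + (7/12)·log₂(7/12) + (1/4)·log₂(1/4)]
  = 0.4308 + 0.4536 + 0.5000
  = 1.3844 bits
H(X,Y) = -[(1/3)·log₂(1/3) + (1/6)·log₂(1/6) + (1/4)·log₂(1/4) + (1/4)·log₂(1/4)]
  = 0.5283 + 0.4308 + 0.5000 + 0.5000
  = 1.9591 bits

I(X;Y) = H(X) + H(Y) - H(X,Y)
  = 0.9183 + 1.3844 - 1.9591
  = 0.3436 bits

Distribution 2 (A, B):
Marginal P(A) (row sums):
  P(A=0) = 11/12 + 0 = 11/12
  P(A=1) = 0 + 1/12 = 1/12
Marginal P(B) (column sums):
  P(B=0) = 11/12 + 0 = 11/12
  P(B=1) = 0 + 1/12 = 1/12

H(A) = -[(11/12)·log₂(11/12) + (1/12)·log₂(1/12)]
  = 0.1151 + 0.2987
  = 0.4138 bits
H(B) = -[(11/12)·log₂(11/12) + (1/12)·log₂(1/12)]
  = 0.1151 + 0.2987
  = 0.4138 bits
H(A,B) = -[(11/12)·log₂(11/12) + (1/12)·log₂(1/12)]
  = 0.1151 + 0.2987
  = 0.4138 bits

I(A;B) = H(A) + H(B) - H(A,B)
  = 0.4138 + 0.4138 - 0.4138
  = 0.4138 bits

I(A;B) = 0.4138 bits > I(X;Y) = 0.3436 bits, so (A, B) has the higher mutual information (stronger dependence).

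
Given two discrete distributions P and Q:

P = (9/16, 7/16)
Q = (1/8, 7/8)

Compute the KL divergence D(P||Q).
D(P||Q) = Σ P(i) log₂(P(i)/Q(i))
  i=0: (9/16) × log₂((9/16)/(1/8)) = (9/16) × log₂(9/2) = 1.2206
  i=1: (7/16) × log₂((7/16)/(7/8)) = (7/16) × log₂(1/2) = -0.4375
D(P||Q) = 1.2206 - 0.4375
  = 0.7831 bits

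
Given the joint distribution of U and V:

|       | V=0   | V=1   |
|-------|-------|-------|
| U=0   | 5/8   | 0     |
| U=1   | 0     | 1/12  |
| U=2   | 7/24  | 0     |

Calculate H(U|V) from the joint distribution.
Marginal P(V) (column sums):
  P(V=0) = 5/8 + 0 + 7/24 = 11/12
  P(V=1) = 0 + 1/12 + 0 = 1/12

H(U|V) = -Σ P(U,V)·log₂ P(U|V), where P(U|V) = P(U,V) / P(V)
  (cells with P(U,V) = 0 contribute 0)
  (U=0,V=0): P(U|V) = (5/8)/(11/12) = 15/22;  -(5/8)·log₂(15/22) = 0.3453
  (U=1,V=1): P(U|V) = (1/12)/(1/12) = 1;  -(1/12)·log₂(1) = 0.0000
  (U=2,V=0): P(U|V) = (7/24)/(11/12) = 7/22;  -(7/24)·log₂(7/22) = 0.4819
H(U|V) = 0.3453 + 0.0000 + 0.4819
  = 0.8272 bits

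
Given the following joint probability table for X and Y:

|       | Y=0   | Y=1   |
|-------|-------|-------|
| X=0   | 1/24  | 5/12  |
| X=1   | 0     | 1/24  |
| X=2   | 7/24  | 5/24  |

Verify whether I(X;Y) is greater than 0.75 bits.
Marginal P(X) (row sums):
  P(X=0) = 1/24 + 5/12 = 11/24
  P(X=1) = 0 + 1/24 = 1/24
  P(X=2) = 7/24 + 5/24 = 1/2
Marginal P(Y) (column sums):
  P(Y=0) = 1/24 + 0 + 7/24 = 1/3
  P(Y=1) = 5/12 + 1/24 + 5/24 = 2/3

H(X) = -[(11/24)·log₂(11/24) + (1/24)·log₂(1/24) + (1/2)·log₂(1/2)]
  = 0.5159 + 0.1910 + 0.5000
  = 1.2069 bits
H(Y) = -[(1/3)·log₂(1/3) + (2/3)·log₂(2/3)]
  = 0.5283 + 0.3900
  = 0.9183 bits
H(X,Y) = -[(1/24)·log₂(1/24) + (5/12)·log₂(5/12) + (1/24)·log₂(1/24) + (7/24)·log₂(7/24) + (5/24)·log₂(5/24)]
  = 0.1910 + 0.5263 + 0.1910 + 0.5185 + 0.4715
  = 1.8983 bits

I(X;Y) = H(X) + H(Y) - H(X,Y)
  = 1.2069 + 0.9183 - 1.8983
  = 0.2269 bits

No. I(X;Y) = 0.2269 bits, which is ≤ 0.75 bits.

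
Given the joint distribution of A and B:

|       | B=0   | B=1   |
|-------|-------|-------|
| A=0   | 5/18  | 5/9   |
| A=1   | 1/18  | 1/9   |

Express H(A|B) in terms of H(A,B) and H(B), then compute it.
H(A|B) = H(A,B) - H(B)

Marginal P(B) (column sums):
  P(B=0) = 5/18 + 1/18 = 1/3
  P(B=1) = 5/9 + 1/9 = 2/3

H(A,B) = -[(5/18)·log₂(5/18) + (5/9)·log₂(5/9) + (1/18)·log₂(1/18) + (1/9)·log₂(1/9)]
  = 0.5133 + 0.4711 + 0.2317 + 0.3522
  = 1.5683 bits
H(B) = -[(1/3)·log₂(1/3) + (2/3)·log₂(2/3)]
  = 0.5283 + 0.3900
  = 0.9183 bits

H(A|B) = 1.5683 - 0.9183 = 0.6500 bits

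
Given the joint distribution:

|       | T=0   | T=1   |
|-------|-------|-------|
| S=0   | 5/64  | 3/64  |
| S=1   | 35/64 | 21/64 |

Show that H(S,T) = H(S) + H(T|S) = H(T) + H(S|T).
Marginal P(S) (row sums):
  P(S=0) = 5/64 + 3/64 = 1/8
  P(S=1) = 35/64 + 21/64 = 7/8
Marginal P(T) (column sums):
  P(T=0) = 5/64 + 35/64 = 5/8
  P(T=1) = 3/64 + 21/64 = 3/8

Decomposition 1: H(S) + H(T|S)
H(S) = -[(1/8)·log₂(1/8) + (7/8)·log₂(7/8)]
  = 0.3750 + 0.1686
  = 0.5436 bits
H(T|S) = -Σ P(S,T)·log₂ P(T|S), where P(T|S) = P(S,T) / P(S)
  (S=0,T=0): P(T|S) = (5/64)/(1/8) = 5/8;  -(5/64)·log₂(5/8) = 0.0530
  (S=0,T=1): P(T|S) = (3/64)/(1/8) = 3/8;  -(3/64)·log₂(3/8) = 0.0663
  (S=1,T=0): P(T|S) = (35/64)/(7/8) = 5/8;  -(35/64)·log₂(5/8) = 0.3708
  (S=1,T=1): P(T|S) = (21/64)/(7/8) = 3/8;  -(21/64)·log₂(3/8) = 0.4643
H(T|S) = 0.0530 + 0.0663 + 0.3708 + 0.4643
  = 0.9544 bits
H(S) + H(T|S) = 0.5436 + 0.9544 = 1.4980 bits

Decomposition 2: H(T) + H(S|T)
H(T) = -[(5/8)·log₂(5/8) + (3/8)·log₂(3/8)]
  = 0.4238 + 0.5306
  = 0.9544 bits
H(S|T) = -Σ P(S,T)·log₂ P(S|T), where P(S|T) = P(S,T) / P(T)
  (S=0,T=0): P(S|T) = (5/64)/(5/8) = 1/8;  -(5/64)·log₂(1/8) = 0.2344
  (S=0,T=1): P(S|T) = (3/64)/(3/8) = 1/8;  -(3/64)·log₂(1/8) = 0.1406
  (S=1,T=0): P(S|T) = (35/64)/(5/8) = 7/8;  -(35/64)·log₂(7/8) = 0.1054
  (S=1,T=1): P(S|T) = (21/64)/(3/8) = 7/8;  -(21/64)·log₂(7/8) = 0.0632
H(S|T) = 0.2344 + 0.1406 + 0.1054 + 0.0632
  = 0.5436 bits
H(T) + H(S|T) = 0.9544 + 0.5436 = 1.4980 bits

Direct computation of the joint entropy:
H(S,T) = -[(5/64)·log₂(5/64) + (3/64)·log₂(3/64) + (35/64)·log₂(35/64) + (21/64)·log₂(21/64)]
  = 0.2873 + 0.2070 + 0.4762 + 0.5275
  = 1.4980 bits

All three agree: H(S,T) = 1.4980 bits ✓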